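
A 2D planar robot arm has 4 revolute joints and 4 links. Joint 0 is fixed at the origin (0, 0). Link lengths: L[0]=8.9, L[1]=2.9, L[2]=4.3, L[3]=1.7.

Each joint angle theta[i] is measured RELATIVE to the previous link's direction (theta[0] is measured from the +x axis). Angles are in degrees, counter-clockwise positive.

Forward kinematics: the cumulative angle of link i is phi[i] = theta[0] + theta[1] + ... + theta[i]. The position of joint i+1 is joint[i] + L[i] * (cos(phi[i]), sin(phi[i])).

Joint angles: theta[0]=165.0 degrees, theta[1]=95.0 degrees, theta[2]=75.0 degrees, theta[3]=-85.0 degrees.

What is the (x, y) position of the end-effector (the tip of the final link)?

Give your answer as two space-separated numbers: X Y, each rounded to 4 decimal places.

Answer: -5.7846 -3.9672

Derivation:
joint[0] = (0.0000, 0.0000)  (base)
link 0: phi[0] = 165 = 165 deg
  cos(165 deg) = -0.9659, sin(165 deg) = 0.2588
  joint[1] = (0.0000, 0.0000) + 8.9 * (-0.9659, 0.2588) = (0.0000 + -8.5967, 0.0000 + 2.3035) = (-8.5967, 2.3035)
link 1: phi[1] = 165 + 95 = 260 deg
  cos(260 deg) = -0.1736, sin(260 deg) = -0.9848
  joint[2] = (-8.5967, 2.3035) + 2.9 * (-0.1736, -0.9848) = (-8.5967 + -0.5036, 2.3035 + -2.8559) = (-9.1003, -0.5525)
link 2: phi[2] = 165 + 95 + 75 = 335 deg
  cos(335 deg) = 0.9063, sin(335 deg) = -0.4226
  joint[3] = (-9.1003, -0.5525) + 4.3 * (0.9063, -0.4226) = (-9.1003 + 3.8971, -0.5525 + -1.8173) = (-5.2032, -2.3697)
link 3: phi[3] = 165 + 95 + 75 + -85 = 250 deg
  cos(250 deg) = -0.3420, sin(250 deg) = -0.9397
  joint[4] = (-5.2032, -2.3697) + 1.7 * (-0.3420, -0.9397) = (-5.2032 + -0.5814, -2.3697 + -1.5975) = (-5.7846, -3.9672)
End effector: (-5.7846, -3.9672)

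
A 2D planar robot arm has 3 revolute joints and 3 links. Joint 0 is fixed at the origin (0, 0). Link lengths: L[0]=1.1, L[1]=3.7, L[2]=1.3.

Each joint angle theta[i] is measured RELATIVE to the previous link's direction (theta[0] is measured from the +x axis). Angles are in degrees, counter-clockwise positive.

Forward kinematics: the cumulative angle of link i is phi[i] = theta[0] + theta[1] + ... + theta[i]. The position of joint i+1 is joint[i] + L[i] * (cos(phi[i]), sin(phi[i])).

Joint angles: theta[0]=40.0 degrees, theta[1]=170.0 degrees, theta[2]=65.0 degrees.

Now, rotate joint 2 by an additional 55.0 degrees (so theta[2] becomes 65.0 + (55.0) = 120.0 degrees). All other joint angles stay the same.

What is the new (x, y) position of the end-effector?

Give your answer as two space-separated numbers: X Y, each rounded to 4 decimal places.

joint[0] = (0.0000, 0.0000)  (base)
link 0: phi[0] = 40 = 40 deg
  cos(40 deg) = 0.7660, sin(40 deg) = 0.6428
  joint[1] = (0.0000, 0.0000) + 1.1 * (0.7660, 0.6428) = (0.0000 + 0.8426, 0.0000 + 0.7071) = (0.8426, 0.7071)
link 1: phi[1] = 40 + 170 = 210 deg
  cos(210 deg) = -0.8660, sin(210 deg) = -0.5000
  joint[2] = (0.8426, 0.7071) + 3.7 * (-0.8660, -0.5000) = (0.8426 + -3.2043, 0.7071 + -1.8500) = (-2.3616, -1.1429)
link 2: phi[2] = 40 + 170 + 120 = 330 deg
  cos(330 deg) = 0.8660, sin(330 deg) = -0.5000
  joint[3] = (-2.3616, -1.1429) + 1.3 * (0.8660, -0.5000) = (-2.3616 + 1.1258, -1.1429 + -0.6500) = (-1.2358, -1.7929)
End effector: (-1.2358, -1.7929)

Answer: -1.2358 -1.7929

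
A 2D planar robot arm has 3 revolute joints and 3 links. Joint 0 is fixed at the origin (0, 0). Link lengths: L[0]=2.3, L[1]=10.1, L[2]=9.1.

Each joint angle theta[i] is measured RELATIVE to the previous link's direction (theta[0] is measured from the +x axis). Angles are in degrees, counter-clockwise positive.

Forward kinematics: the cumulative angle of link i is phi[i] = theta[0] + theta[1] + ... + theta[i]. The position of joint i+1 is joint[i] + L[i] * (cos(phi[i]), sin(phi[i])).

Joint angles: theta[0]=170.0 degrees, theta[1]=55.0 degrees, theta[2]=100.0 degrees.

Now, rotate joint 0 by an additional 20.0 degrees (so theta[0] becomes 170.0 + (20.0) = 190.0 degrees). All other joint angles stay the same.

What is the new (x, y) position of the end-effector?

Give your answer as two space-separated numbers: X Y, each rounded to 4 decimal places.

Answer: 2.2564 -11.9084

Derivation:
joint[0] = (0.0000, 0.0000)  (base)
link 0: phi[0] = 190 = 190 deg
  cos(190 deg) = -0.9848, sin(190 deg) = -0.1736
  joint[1] = (0.0000, 0.0000) + 2.3 * (-0.9848, -0.1736) = (0.0000 + -2.2651, 0.0000 + -0.3994) = (-2.2651, -0.3994)
link 1: phi[1] = 190 + 55 = 245 deg
  cos(245 deg) = -0.4226, sin(245 deg) = -0.9063
  joint[2] = (-2.2651, -0.3994) + 10.1 * (-0.4226, -0.9063) = (-2.2651 + -4.2684, -0.3994 + -9.1537) = (-6.5335, -9.5531)
link 2: phi[2] = 190 + 55 + 100 = 345 deg
  cos(345 deg) = 0.9659, sin(345 deg) = -0.2588
  joint[3] = (-6.5335, -9.5531) + 9.1 * (0.9659, -0.2588) = (-6.5335 + 8.7899, -9.5531 + -2.3553) = (2.2564, -11.9084)
End effector: (2.2564, -11.9084)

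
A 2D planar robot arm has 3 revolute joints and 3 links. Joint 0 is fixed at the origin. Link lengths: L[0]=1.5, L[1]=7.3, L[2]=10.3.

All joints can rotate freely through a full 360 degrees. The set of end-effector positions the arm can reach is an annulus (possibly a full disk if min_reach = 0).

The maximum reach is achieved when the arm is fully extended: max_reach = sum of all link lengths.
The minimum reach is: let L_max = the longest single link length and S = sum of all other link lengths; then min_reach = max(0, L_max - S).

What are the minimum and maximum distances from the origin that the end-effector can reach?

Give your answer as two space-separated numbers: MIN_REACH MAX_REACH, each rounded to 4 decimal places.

Link lengths: [1.5, 7.3, 10.3]
max_reach = 1.5 + 7.3 + 10.3 = 19.1
L_max = max([1.5, 7.3, 10.3]) = 10.3
S (sum of others) = 19.1 - 10.3 = 8.8
min_reach = max(0, 10.3 - 8.8) = max(0, 1.5) = 1.5

Answer: 1.5000 19.1000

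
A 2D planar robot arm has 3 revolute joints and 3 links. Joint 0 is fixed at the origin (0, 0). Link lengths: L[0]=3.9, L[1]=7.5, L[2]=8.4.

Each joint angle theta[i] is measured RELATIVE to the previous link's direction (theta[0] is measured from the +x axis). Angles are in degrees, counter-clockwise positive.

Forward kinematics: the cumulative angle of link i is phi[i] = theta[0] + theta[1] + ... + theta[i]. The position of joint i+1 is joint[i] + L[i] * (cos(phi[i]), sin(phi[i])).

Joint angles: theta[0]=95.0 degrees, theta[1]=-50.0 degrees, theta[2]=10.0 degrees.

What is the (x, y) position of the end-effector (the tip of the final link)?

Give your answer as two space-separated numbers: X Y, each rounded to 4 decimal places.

Answer: 9.7814 16.0693

Derivation:
joint[0] = (0.0000, 0.0000)  (base)
link 0: phi[0] = 95 = 95 deg
  cos(95 deg) = -0.0872, sin(95 deg) = 0.9962
  joint[1] = (0.0000, 0.0000) + 3.9 * (-0.0872, 0.9962) = (0.0000 + -0.3399, 0.0000 + 3.8852) = (-0.3399, 3.8852)
link 1: phi[1] = 95 + -50 = 45 deg
  cos(45 deg) = 0.7071, sin(45 deg) = 0.7071
  joint[2] = (-0.3399, 3.8852) + 7.5 * (0.7071, 0.7071) = (-0.3399 + 5.3033, 3.8852 + 5.3033) = (4.9634, 9.1885)
link 2: phi[2] = 95 + -50 + 10 = 55 deg
  cos(55 deg) = 0.5736, sin(55 deg) = 0.8192
  joint[3] = (4.9634, 9.1885) + 8.4 * (0.5736, 0.8192) = (4.9634 + 4.8180, 9.1885 + 6.8809) = (9.7814, 16.0693)
End effector: (9.7814, 16.0693)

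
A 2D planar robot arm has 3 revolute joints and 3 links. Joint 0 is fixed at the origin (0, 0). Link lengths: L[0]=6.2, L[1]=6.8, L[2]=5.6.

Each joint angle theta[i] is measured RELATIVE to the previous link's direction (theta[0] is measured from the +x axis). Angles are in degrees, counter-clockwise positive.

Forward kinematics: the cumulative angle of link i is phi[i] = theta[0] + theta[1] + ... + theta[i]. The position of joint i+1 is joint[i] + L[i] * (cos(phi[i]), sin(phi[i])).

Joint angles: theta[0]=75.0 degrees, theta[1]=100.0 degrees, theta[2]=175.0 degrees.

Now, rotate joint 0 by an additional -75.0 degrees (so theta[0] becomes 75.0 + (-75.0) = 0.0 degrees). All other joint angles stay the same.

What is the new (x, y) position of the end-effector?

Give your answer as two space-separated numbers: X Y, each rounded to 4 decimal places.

joint[0] = (0.0000, 0.0000)  (base)
link 0: phi[0] = 0 = 0 deg
  cos(0 deg) = 1.0000, sin(0 deg) = 0.0000
  joint[1] = (0.0000, 0.0000) + 6.2 * (1.0000, 0.0000) = (0.0000 + 6.2000, 0.0000 + 0.0000) = (6.2000, 0.0000)
link 1: phi[1] = 0 + 100 = 100 deg
  cos(100 deg) = -0.1736, sin(100 deg) = 0.9848
  joint[2] = (6.2000, 0.0000) + 6.8 * (-0.1736, 0.9848) = (6.2000 + -1.1808, 0.0000 + 6.6967) = (5.0192, 6.6967)
link 2: phi[2] = 0 + 100 + 175 = 275 deg
  cos(275 deg) = 0.0872, sin(275 deg) = -0.9962
  joint[3] = (5.0192, 6.6967) + 5.6 * (0.0872, -0.9962) = (5.0192 + 0.4881, 6.6967 + -5.5787) = (5.5073, 1.1180)
End effector: (5.5073, 1.1180)

Answer: 5.5073 1.1180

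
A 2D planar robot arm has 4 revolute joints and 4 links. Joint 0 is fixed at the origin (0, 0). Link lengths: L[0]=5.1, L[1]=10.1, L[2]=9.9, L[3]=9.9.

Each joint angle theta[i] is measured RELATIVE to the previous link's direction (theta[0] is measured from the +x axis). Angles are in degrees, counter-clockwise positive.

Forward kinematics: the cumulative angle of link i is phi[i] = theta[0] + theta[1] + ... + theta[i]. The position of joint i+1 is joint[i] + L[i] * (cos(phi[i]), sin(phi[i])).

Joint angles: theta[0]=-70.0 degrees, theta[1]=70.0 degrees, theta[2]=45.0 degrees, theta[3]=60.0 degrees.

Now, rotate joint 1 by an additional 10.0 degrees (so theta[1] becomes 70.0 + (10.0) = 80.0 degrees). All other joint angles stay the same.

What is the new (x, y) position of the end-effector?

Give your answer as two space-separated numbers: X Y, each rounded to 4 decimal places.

Answer: 13.1853 14.0435

Derivation:
joint[0] = (0.0000, 0.0000)  (base)
link 0: phi[0] = -70 = -70 deg
  cos(-70 deg) = 0.3420, sin(-70 deg) = -0.9397
  joint[1] = (0.0000, 0.0000) + 5.1 * (0.3420, -0.9397) = (0.0000 + 1.7443, 0.0000 + -4.7924) = (1.7443, -4.7924)
link 1: phi[1] = -70 + 80 = 10 deg
  cos(10 deg) = 0.9848, sin(10 deg) = 0.1736
  joint[2] = (1.7443, -4.7924) + 10.1 * (0.9848, 0.1736) = (1.7443 + 9.9466, -4.7924 + 1.7538) = (11.6909, -3.0386)
link 2: phi[2] = -70 + 80 + 45 = 55 deg
  cos(55 deg) = 0.5736, sin(55 deg) = 0.8192
  joint[3] = (11.6909, -3.0386) + 9.9 * (0.5736, 0.8192) = (11.6909 + 5.6784, -3.0386 + 8.1096) = (17.3693, 5.0710)
link 3: phi[3] = -70 + 80 + 45 + 60 = 115 deg
  cos(115 deg) = -0.4226, sin(115 deg) = 0.9063
  joint[4] = (17.3693, 5.0710) + 9.9 * (-0.4226, 0.9063) = (17.3693 + -4.1839, 5.0710 + 8.9724) = (13.1853, 14.0435)
End effector: (13.1853, 14.0435)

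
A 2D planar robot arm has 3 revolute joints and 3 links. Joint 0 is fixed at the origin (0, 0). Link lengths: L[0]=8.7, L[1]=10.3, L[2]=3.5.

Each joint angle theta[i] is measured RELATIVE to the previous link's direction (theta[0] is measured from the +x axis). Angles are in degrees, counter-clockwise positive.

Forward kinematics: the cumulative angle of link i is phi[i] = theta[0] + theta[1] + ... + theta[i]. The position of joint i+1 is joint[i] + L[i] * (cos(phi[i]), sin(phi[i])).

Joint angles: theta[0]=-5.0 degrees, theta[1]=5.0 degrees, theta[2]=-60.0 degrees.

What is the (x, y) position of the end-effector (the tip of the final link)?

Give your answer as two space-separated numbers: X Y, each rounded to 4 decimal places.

joint[0] = (0.0000, 0.0000)  (base)
link 0: phi[0] = -5 = -5 deg
  cos(-5 deg) = 0.9962, sin(-5 deg) = -0.0872
  joint[1] = (0.0000, 0.0000) + 8.7 * (0.9962, -0.0872) = (0.0000 + 8.6669, 0.0000 + -0.7583) = (8.6669, -0.7583)
link 1: phi[1] = -5 + 5 = 0 deg
  cos(0 deg) = 1.0000, sin(0 deg) = 0.0000
  joint[2] = (8.6669, -0.7583) + 10.3 * (1.0000, 0.0000) = (8.6669 + 10.3000, -0.7583 + 0.0000) = (18.9669, -0.7583)
link 2: phi[2] = -5 + 5 + -60 = -60 deg
  cos(-60 deg) = 0.5000, sin(-60 deg) = -0.8660
  joint[3] = (18.9669, -0.7583) + 3.5 * (0.5000, -0.8660) = (18.9669 + 1.7500, -0.7583 + -3.0311) = (20.7169, -3.7893)
End effector: (20.7169, -3.7893)

Answer: 20.7169 -3.7893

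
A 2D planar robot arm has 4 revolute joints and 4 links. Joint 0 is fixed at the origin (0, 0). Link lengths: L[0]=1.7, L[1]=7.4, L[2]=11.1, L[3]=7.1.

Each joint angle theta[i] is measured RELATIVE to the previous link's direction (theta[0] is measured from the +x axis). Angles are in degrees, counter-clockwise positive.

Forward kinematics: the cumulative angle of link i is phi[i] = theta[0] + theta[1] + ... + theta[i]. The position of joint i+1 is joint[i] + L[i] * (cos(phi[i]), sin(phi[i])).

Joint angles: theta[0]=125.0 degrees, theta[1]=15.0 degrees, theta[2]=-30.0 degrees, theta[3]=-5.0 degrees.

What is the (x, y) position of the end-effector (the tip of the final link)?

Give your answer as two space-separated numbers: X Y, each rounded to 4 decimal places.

Answer: -12.2778 23.4378

Derivation:
joint[0] = (0.0000, 0.0000)  (base)
link 0: phi[0] = 125 = 125 deg
  cos(125 deg) = -0.5736, sin(125 deg) = 0.8192
  joint[1] = (0.0000, 0.0000) + 1.7 * (-0.5736, 0.8192) = (0.0000 + -0.9751, 0.0000 + 1.3926) = (-0.9751, 1.3926)
link 1: phi[1] = 125 + 15 = 140 deg
  cos(140 deg) = -0.7660, sin(140 deg) = 0.6428
  joint[2] = (-0.9751, 1.3926) + 7.4 * (-0.7660, 0.6428) = (-0.9751 + -5.6687, 1.3926 + 4.7566) = (-6.6438, 6.1492)
link 2: phi[2] = 125 + 15 + -30 = 110 deg
  cos(110 deg) = -0.3420, sin(110 deg) = 0.9397
  joint[3] = (-6.6438, 6.1492) + 11.1 * (-0.3420, 0.9397) = (-6.6438 + -3.7964, 6.1492 + 10.4306) = (-10.4402, 16.5798)
link 3: phi[3] = 125 + 15 + -30 + -5 = 105 deg
  cos(105 deg) = -0.2588, sin(105 deg) = 0.9659
  joint[4] = (-10.4402, 16.5798) + 7.1 * (-0.2588, 0.9659) = (-10.4402 + -1.8376, 16.5798 + 6.8581) = (-12.2778, 23.4378)
End effector: (-12.2778, 23.4378)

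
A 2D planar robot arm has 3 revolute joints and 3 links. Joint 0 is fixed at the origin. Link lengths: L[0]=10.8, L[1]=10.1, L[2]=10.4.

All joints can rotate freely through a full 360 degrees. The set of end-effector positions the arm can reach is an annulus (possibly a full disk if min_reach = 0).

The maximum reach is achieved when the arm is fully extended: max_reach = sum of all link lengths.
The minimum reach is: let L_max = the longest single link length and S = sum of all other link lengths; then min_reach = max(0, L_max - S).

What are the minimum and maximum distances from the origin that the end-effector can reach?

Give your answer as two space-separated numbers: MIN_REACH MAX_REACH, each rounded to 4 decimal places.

Answer: 0.0000 31.3000

Derivation:
Link lengths: [10.8, 10.1, 10.4]
max_reach = 10.8 + 10.1 + 10.4 = 31.3
L_max = max([10.8, 10.1, 10.4]) = 10.8
S (sum of others) = 31.3 - 10.8 = 20.5
min_reach = max(0, 10.8 - 20.5) = max(0, -9.7) = 0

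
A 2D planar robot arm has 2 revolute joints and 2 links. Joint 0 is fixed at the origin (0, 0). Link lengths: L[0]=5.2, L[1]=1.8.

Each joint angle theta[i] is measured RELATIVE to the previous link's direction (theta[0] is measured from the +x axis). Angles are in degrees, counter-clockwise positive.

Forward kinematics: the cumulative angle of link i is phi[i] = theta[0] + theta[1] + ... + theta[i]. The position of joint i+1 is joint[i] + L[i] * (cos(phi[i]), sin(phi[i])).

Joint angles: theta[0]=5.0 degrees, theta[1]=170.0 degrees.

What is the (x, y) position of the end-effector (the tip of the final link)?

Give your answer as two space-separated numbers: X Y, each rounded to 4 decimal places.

Answer: 3.3871 0.6101

Derivation:
joint[0] = (0.0000, 0.0000)  (base)
link 0: phi[0] = 5 = 5 deg
  cos(5 deg) = 0.9962, sin(5 deg) = 0.0872
  joint[1] = (0.0000, 0.0000) + 5.2 * (0.9962, 0.0872) = (0.0000 + 5.1802, 0.0000 + 0.4532) = (5.1802, 0.4532)
link 1: phi[1] = 5 + 170 = 175 deg
  cos(175 deg) = -0.9962, sin(175 deg) = 0.0872
  joint[2] = (5.1802, 0.4532) + 1.8 * (-0.9962, 0.0872) = (5.1802 + -1.7932, 0.4532 + 0.1569) = (3.3871, 0.6101)
End effector: (3.3871, 0.6101)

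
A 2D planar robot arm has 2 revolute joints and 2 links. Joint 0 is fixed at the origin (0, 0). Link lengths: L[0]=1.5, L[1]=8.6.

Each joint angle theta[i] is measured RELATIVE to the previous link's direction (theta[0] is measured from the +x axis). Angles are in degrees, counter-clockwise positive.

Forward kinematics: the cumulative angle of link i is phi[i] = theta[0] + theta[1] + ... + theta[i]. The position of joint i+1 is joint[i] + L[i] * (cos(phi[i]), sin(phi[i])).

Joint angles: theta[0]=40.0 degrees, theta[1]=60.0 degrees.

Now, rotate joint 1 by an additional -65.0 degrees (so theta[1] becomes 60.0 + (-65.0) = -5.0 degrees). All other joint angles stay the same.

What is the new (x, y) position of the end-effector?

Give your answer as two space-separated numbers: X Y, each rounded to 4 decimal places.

Answer: 8.1938 5.8969

Derivation:
joint[0] = (0.0000, 0.0000)  (base)
link 0: phi[0] = 40 = 40 deg
  cos(40 deg) = 0.7660, sin(40 deg) = 0.6428
  joint[1] = (0.0000, 0.0000) + 1.5 * (0.7660, 0.6428) = (0.0000 + 1.1491, 0.0000 + 0.9642) = (1.1491, 0.9642)
link 1: phi[1] = 40 + -5 = 35 deg
  cos(35 deg) = 0.8192, sin(35 deg) = 0.5736
  joint[2] = (1.1491, 0.9642) + 8.6 * (0.8192, 0.5736) = (1.1491 + 7.0447, 0.9642 + 4.9328) = (8.1938, 5.8969)
End effector: (8.1938, 5.8969)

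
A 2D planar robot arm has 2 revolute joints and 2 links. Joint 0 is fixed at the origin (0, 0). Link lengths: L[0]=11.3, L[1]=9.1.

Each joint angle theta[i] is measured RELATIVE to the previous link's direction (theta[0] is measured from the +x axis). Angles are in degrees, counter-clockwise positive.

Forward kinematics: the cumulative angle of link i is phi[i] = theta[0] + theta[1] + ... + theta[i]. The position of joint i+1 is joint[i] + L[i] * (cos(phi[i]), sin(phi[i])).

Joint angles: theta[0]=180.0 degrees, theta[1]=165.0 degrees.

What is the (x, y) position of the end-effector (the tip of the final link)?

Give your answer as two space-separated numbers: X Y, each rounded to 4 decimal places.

Answer: -2.5101 -2.3553

Derivation:
joint[0] = (0.0000, 0.0000)  (base)
link 0: phi[0] = 180 = 180 deg
  cos(180 deg) = -1.0000, sin(180 deg) = 0.0000
  joint[1] = (0.0000, 0.0000) + 11.3 * (-1.0000, 0.0000) = (0.0000 + -11.3000, 0.0000 + 0.0000) = (-11.3000, 0.0000)
link 1: phi[1] = 180 + 165 = 345 deg
  cos(345 deg) = 0.9659, sin(345 deg) = -0.2588
  joint[2] = (-11.3000, 0.0000) + 9.1 * (0.9659, -0.2588) = (-11.3000 + 8.7899, 0.0000 + -2.3553) = (-2.5101, -2.3553)
End effector: (-2.5101, -2.3553)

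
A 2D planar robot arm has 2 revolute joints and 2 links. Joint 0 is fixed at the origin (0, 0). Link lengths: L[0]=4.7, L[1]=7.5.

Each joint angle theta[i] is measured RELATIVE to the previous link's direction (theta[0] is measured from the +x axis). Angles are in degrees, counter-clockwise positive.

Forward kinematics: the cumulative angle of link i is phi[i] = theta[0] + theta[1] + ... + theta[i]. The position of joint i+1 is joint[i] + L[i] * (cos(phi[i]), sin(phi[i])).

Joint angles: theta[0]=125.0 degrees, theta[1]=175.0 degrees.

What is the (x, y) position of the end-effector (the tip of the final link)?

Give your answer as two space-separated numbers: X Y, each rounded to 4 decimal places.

joint[0] = (0.0000, 0.0000)  (base)
link 0: phi[0] = 125 = 125 deg
  cos(125 deg) = -0.5736, sin(125 deg) = 0.8192
  joint[1] = (0.0000, 0.0000) + 4.7 * (-0.5736, 0.8192) = (0.0000 + -2.6958, 0.0000 + 3.8500) = (-2.6958, 3.8500)
link 1: phi[1] = 125 + 175 = 300 deg
  cos(300 deg) = 0.5000, sin(300 deg) = -0.8660
  joint[2] = (-2.6958, 3.8500) + 7.5 * (0.5000, -0.8660) = (-2.6958 + 3.7500, 3.8500 + -6.4952) = (1.0542, -2.6452)
End effector: (1.0542, -2.6452)

Answer: 1.0542 -2.6452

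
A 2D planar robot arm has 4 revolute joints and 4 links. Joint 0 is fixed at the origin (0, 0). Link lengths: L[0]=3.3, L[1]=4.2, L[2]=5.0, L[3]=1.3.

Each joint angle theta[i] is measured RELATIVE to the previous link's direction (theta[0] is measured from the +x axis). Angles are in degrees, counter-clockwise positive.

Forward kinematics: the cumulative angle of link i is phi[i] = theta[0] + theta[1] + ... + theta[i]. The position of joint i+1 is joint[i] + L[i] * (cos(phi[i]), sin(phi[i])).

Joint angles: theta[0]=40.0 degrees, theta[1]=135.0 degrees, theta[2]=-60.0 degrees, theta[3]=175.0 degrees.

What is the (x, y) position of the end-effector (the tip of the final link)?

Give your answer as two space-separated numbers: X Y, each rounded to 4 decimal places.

joint[0] = (0.0000, 0.0000)  (base)
link 0: phi[0] = 40 = 40 deg
  cos(40 deg) = 0.7660, sin(40 deg) = 0.6428
  joint[1] = (0.0000, 0.0000) + 3.3 * (0.7660, 0.6428) = (0.0000 + 2.5279, 0.0000 + 2.1212) = (2.5279, 2.1212)
link 1: phi[1] = 40 + 135 = 175 deg
  cos(175 deg) = -0.9962, sin(175 deg) = 0.0872
  joint[2] = (2.5279, 2.1212) + 4.2 * (-0.9962, 0.0872) = (2.5279 + -4.1840, 2.1212 + 0.3661) = (-1.6561, 2.4873)
link 2: phi[2] = 40 + 135 + -60 = 115 deg
  cos(115 deg) = -0.4226, sin(115 deg) = 0.9063
  joint[3] = (-1.6561, 2.4873) + 5 * (-0.4226, 0.9063) = (-1.6561 + -2.1131, 2.4873 + 4.5315) = (-3.7692, 7.0188)
link 3: phi[3] = 40 + 135 + -60 + 175 = 290 deg
  cos(290 deg) = 0.3420, sin(290 deg) = -0.9397
  joint[4] = (-3.7692, 7.0188) + 1.3 * (0.3420, -0.9397) = (-3.7692 + 0.4446, 7.0188 + -1.2216) = (-3.3245, 5.7972)
End effector: (-3.3245, 5.7972)

Answer: -3.3245 5.7972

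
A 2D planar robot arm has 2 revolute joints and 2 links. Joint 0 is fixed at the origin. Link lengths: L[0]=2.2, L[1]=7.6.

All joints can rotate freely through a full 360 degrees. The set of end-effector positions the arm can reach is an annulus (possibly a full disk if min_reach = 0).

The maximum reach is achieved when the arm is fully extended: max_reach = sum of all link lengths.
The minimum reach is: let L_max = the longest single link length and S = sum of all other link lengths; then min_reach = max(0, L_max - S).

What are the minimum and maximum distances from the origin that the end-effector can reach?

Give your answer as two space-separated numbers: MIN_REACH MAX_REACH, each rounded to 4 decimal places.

Link lengths: [2.2, 7.6]
max_reach = 2.2 + 7.6 = 9.8
L_max = max([2.2, 7.6]) = 7.6
S (sum of others) = 9.8 - 7.6 = 2.2
min_reach = max(0, 7.6 - 2.2) = max(0, 5.4) = 5.4

Answer: 5.4000 9.8000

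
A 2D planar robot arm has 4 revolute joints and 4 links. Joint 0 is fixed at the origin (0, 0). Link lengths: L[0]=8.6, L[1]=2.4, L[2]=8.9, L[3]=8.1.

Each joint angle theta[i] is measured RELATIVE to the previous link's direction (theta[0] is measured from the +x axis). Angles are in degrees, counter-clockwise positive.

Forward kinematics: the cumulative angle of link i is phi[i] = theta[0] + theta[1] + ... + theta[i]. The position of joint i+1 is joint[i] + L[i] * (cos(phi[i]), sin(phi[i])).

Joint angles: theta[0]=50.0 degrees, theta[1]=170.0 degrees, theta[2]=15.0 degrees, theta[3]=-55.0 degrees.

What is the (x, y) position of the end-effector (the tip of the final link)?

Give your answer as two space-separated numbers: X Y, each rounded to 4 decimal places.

joint[0] = (0.0000, 0.0000)  (base)
link 0: phi[0] = 50 = 50 deg
  cos(50 deg) = 0.6428, sin(50 deg) = 0.7660
  joint[1] = (0.0000, 0.0000) + 8.6 * (0.6428, 0.7660) = (0.0000 + 5.5280, 0.0000 + 6.5880) = (5.5280, 6.5880)
link 1: phi[1] = 50 + 170 = 220 deg
  cos(220 deg) = -0.7660, sin(220 deg) = -0.6428
  joint[2] = (5.5280, 6.5880) + 2.4 * (-0.7660, -0.6428) = (5.5280 + -1.8385, 6.5880 + -1.5427) = (3.6895, 5.0453)
link 2: phi[2] = 50 + 170 + 15 = 235 deg
  cos(235 deg) = -0.5736, sin(235 deg) = -0.8192
  joint[3] = (3.6895, 5.0453) + 8.9 * (-0.5736, -0.8192) = (3.6895 + -5.1048, 5.0453 + -7.2905) = (-1.4154, -2.2452)
link 3: phi[3] = 50 + 170 + 15 + -55 = 180 deg
  cos(180 deg) = -1.0000, sin(180 deg) = 0.0000
  joint[4] = (-1.4154, -2.2452) + 8.1 * (-1.0000, 0.0000) = (-1.4154 + -8.1000, -2.2452 + 0.0000) = (-9.5154, -2.2452)
End effector: (-9.5154, -2.2452)

Answer: -9.5154 -2.2452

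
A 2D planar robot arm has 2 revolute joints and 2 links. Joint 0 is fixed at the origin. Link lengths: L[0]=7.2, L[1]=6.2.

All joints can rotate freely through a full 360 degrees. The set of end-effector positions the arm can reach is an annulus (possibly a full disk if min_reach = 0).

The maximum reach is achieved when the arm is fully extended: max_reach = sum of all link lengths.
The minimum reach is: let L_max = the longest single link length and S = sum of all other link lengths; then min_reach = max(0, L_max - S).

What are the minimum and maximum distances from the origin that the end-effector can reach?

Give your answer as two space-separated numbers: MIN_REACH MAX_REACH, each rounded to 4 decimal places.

Answer: 1.0000 13.4000

Derivation:
Link lengths: [7.2, 6.2]
max_reach = 7.2 + 6.2 = 13.4
L_max = max([7.2, 6.2]) = 7.2
S (sum of others) = 13.4 - 7.2 = 6.2
min_reach = max(0, 7.2 - 6.2) = max(0, 1) = 1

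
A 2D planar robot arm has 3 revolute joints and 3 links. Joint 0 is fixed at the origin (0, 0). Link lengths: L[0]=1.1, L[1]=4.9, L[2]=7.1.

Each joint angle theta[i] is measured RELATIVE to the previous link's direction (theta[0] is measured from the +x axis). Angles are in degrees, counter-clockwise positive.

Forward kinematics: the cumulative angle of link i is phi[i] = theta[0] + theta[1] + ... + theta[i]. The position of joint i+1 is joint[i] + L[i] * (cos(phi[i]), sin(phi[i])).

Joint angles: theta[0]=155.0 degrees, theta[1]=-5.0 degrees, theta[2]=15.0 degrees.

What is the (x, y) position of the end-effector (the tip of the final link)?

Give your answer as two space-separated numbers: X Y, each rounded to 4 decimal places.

joint[0] = (0.0000, 0.0000)  (base)
link 0: phi[0] = 155 = 155 deg
  cos(155 deg) = -0.9063, sin(155 deg) = 0.4226
  joint[1] = (0.0000, 0.0000) + 1.1 * (-0.9063, 0.4226) = (0.0000 + -0.9969, 0.0000 + 0.4649) = (-0.9969, 0.4649)
link 1: phi[1] = 155 + -5 = 150 deg
  cos(150 deg) = -0.8660, sin(150 deg) = 0.5000
  joint[2] = (-0.9969, 0.4649) + 4.9 * (-0.8660, 0.5000) = (-0.9969 + -4.2435, 0.4649 + 2.4500) = (-5.2405, 2.9149)
link 2: phi[2] = 155 + -5 + 15 = 165 deg
  cos(165 deg) = -0.9659, sin(165 deg) = 0.2588
  joint[3] = (-5.2405, 2.9149) + 7.1 * (-0.9659, 0.2588) = (-5.2405 + -6.8581, 2.9149 + 1.8376) = (-12.0985, 4.7525)
End effector: (-12.0985, 4.7525)

Answer: -12.0985 4.7525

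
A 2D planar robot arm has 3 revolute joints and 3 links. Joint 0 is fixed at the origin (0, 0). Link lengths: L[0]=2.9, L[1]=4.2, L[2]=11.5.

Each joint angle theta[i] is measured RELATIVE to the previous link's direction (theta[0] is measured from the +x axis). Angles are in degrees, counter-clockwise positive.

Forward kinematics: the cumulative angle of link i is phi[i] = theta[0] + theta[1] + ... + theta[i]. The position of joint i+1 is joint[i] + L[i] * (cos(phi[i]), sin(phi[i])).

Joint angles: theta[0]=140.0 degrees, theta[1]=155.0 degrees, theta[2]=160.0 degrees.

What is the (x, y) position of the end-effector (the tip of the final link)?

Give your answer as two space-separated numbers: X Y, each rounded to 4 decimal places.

Answer: -1.4488 9.5138

Derivation:
joint[0] = (0.0000, 0.0000)  (base)
link 0: phi[0] = 140 = 140 deg
  cos(140 deg) = -0.7660, sin(140 deg) = 0.6428
  joint[1] = (0.0000, 0.0000) + 2.9 * (-0.7660, 0.6428) = (0.0000 + -2.2215, 0.0000 + 1.8641) = (-2.2215, 1.8641)
link 1: phi[1] = 140 + 155 = 295 deg
  cos(295 deg) = 0.4226, sin(295 deg) = -0.9063
  joint[2] = (-2.2215, 1.8641) + 4.2 * (0.4226, -0.9063) = (-2.2215 + 1.7750, 1.8641 + -3.8065) = (-0.4465, -1.9424)
link 2: phi[2] = 140 + 155 + 160 = 455 deg
  cos(455 deg) = -0.0872, sin(455 deg) = 0.9962
  joint[3] = (-0.4465, -1.9424) + 11.5 * (-0.0872, 0.9962) = (-0.4465 + -1.0023, -1.9424 + 11.4562) = (-1.4488, 9.5138)
End effector: (-1.4488, 9.5138)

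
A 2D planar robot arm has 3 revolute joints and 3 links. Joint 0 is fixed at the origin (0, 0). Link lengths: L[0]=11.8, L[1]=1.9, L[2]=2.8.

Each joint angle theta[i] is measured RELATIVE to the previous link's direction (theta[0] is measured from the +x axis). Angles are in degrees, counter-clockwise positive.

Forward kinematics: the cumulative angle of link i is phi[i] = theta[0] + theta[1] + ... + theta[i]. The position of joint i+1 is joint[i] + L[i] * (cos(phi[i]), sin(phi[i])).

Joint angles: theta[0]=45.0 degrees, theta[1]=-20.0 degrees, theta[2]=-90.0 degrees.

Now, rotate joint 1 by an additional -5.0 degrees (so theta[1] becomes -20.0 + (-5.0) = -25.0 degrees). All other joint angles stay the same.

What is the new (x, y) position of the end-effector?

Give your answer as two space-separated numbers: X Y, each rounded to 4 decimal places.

joint[0] = (0.0000, 0.0000)  (base)
link 0: phi[0] = 45 = 45 deg
  cos(45 deg) = 0.7071, sin(45 deg) = 0.7071
  joint[1] = (0.0000, 0.0000) + 11.8 * (0.7071, 0.7071) = (0.0000 + 8.3439, 0.0000 + 8.3439) = (8.3439, 8.3439)
link 1: phi[1] = 45 + -25 = 20 deg
  cos(20 deg) = 0.9397, sin(20 deg) = 0.3420
  joint[2] = (8.3439, 8.3439) + 1.9 * (0.9397, 0.3420) = (8.3439 + 1.7854, 8.3439 + 0.6498) = (10.1293, 8.9937)
link 2: phi[2] = 45 + -25 + -90 = -70 deg
  cos(-70 deg) = 0.3420, sin(-70 deg) = -0.9397
  joint[3] = (10.1293, 8.9937) + 2.8 * (0.3420, -0.9397) = (10.1293 + 0.9577, 8.9937 + -2.6311) = (11.0869, 6.3626)
End effector: (11.0869, 6.3626)

Answer: 11.0869 6.3626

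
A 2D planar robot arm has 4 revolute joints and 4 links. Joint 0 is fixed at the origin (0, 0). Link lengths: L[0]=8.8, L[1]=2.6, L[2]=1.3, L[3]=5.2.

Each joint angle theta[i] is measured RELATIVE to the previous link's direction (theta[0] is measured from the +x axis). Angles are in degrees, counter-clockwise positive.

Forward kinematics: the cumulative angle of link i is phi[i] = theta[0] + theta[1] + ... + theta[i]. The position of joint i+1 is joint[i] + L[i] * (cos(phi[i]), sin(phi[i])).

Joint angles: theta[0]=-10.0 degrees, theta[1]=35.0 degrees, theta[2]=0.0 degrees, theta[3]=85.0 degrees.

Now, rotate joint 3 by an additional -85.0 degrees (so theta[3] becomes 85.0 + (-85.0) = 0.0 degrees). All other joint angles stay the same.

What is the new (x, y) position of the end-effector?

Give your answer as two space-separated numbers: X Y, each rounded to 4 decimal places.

Answer: 16.9137 2.3177

Derivation:
joint[0] = (0.0000, 0.0000)  (base)
link 0: phi[0] = -10 = -10 deg
  cos(-10 deg) = 0.9848, sin(-10 deg) = -0.1736
  joint[1] = (0.0000, 0.0000) + 8.8 * (0.9848, -0.1736) = (0.0000 + 8.6663, 0.0000 + -1.5281) = (8.6663, -1.5281)
link 1: phi[1] = -10 + 35 = 25 deg
  cos(25 deg) = 0.9063, sin(25 deg) = 0.4226
  joint[2] = (8.6663, -1.5281) + 2.6 * (0.9063, 0.4226) = (8.6663 + 2.3564, -1.5281 + 1.0988) = (11.0227, -0.4293)
link 2: phi[2] = -10 + 35 + 0 = 25 deg
  cos(25 deg) = 0.9063, sin(25 deg) = 0.4226
  joint[3] = (11.0227, -0.4293) + 1.3 * (0.9063, 0.4226) = (11.0227 + 1.1782, -0.4293 + 0.5494) = (12.2009, 0.1201)
link 3: phi[3] = -10 + 35 + 0 + 0 = 25 deg
  cos(25 deg) = 0.9063, sin(25 deg) = 0.4226
  joint[4] = (12.2009, 0.1201) + 5.2 * (0.9063, 0.4226) = (12.2009 + 4.7128, 0.1201 + 2.1976) = (16.9137, 2.3177)
End effector: (16.9137, 2.3177)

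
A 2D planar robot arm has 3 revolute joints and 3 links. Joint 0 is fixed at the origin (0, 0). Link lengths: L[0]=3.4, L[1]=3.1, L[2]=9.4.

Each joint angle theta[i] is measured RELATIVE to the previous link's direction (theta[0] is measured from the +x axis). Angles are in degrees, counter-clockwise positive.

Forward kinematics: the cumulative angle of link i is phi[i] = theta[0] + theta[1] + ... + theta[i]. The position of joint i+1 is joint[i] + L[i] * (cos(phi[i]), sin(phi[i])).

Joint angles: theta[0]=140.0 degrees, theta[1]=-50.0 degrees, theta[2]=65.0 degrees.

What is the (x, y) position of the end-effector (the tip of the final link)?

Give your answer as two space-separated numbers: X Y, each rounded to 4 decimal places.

Answer: -11.1238 9.2581

Derivation:
joint[0] = (0.0000, 0.0000)  (base)
link 0: phi[0] = 140 = 140 deg
  cos(140 deg) = -0.7660, sin(140 deg) = 0.6428
  joint[1] = (0.0000, 0.0000) + 3.4 * (-0.7660, 0.6428) = (0.0000 + -2.6046, 0.0000 + 2.1855) = (-2.6046, 2.1855)
link 1: phi[1] = 140 + -50 = 90 deg
  cos(90 deg) = 0.0000, sin(90 deg) = 1.0000
  joint[2] = (-2.6046, 2.1855) + 3.1 * (0.0000, 1.0000) = (-2.6046 + 0.0000, 2.1855 + 3.1000) = (-2.6046, 5.2855)
link 2: phi[2] = 140 + -50 + 65 = 155 deg
  cos(155 deg) = -0.9063, sin(155 deg) = 0.4226
  joint[3] = (-2.6046, 5.2855) + 9.4 * (-0.9063, 0.4226) = (-2.6046 + -8.5193, 5.2855 + 3.9726) = (-11.1238, 9.2581)
End effector: (-11.1238, 9.2581)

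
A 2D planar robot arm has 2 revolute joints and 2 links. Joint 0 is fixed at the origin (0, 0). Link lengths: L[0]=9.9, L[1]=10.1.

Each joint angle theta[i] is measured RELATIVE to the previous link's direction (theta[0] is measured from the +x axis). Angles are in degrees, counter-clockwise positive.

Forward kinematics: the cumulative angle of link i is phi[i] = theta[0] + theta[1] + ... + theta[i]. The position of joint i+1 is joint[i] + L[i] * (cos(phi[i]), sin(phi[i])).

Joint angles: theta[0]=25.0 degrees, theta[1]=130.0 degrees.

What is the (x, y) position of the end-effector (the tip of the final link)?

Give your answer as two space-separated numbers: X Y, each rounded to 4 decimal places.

joint[0] = (0.0000, 0.0000)  (base)
link 0: phi[0] = 25 = 25 deg
  cos(25 deg) = 0.9063, sin(25 deg) = 0.4226
  joint[1] = (0.0000, 0.0000) + 9.9 * (0.9063, 0.4226) = (0.0000 + 8.9724, 0.0000 + 4.1839) = (8.9724, 4.1839)
link 1: phi[1] = 25 + 130 = 155 deg
  cos(155 deg) = -0.9063, sin(155 deg) = 0.4226
  joint[2] = (8.9724, 4.1839) + 10.1 * (-0.9063, 0.4226) = (8.9724 + -9.1537, 4.1839 + 4.2684) = (-0.1813, 8.4524)
End effector: (-0.1813, 8.4524)

Answer: -0.1813 8.4524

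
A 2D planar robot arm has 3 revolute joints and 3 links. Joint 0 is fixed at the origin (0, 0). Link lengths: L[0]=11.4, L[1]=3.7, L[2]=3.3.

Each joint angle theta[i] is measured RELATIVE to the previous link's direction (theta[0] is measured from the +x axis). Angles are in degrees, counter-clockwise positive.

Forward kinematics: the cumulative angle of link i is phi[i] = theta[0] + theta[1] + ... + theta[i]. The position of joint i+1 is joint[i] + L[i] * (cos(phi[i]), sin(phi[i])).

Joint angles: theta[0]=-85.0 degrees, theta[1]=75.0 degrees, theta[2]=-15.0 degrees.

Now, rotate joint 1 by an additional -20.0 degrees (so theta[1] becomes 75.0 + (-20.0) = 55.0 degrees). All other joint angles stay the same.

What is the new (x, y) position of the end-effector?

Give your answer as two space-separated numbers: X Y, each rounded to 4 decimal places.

joint[0] = (0.0000, 0.0000)  (base)
link 0: phi[0] = -85 = -85 deg
  cos(-85 deg) = 0.0872, sin(-85 deg) = -0.9962
  joint[1] = (0.0000, 0.0000) + 11.4 * (0.0872, -0.9962) = (0.0000 + 0.9936, 0.0000 + -11.3566) = (0.9936, -11.3566)
link 1: phi[1] = -85 + 55 = -30 deg
  cos(-30 deg) = 0.8660, sin(-30 deg) = -0.5000
  joint[2] = (0.9936, -11.3566) + 3.7 * (0.8660, -0.5000) = (0.9936 + 3.2043, -11.3566 + -1.8500) = (4.1979, -13.2066)
link 2: phi[2] = -85 + 55 + -15 = -45 deg
  cos(-45 deg) = 0.7071, sin(-45 deg) = -0.7071
  joint[3] = (4.1979, -13.2066) + 3.3 * (0.7071, -0.7071) = (4.1979 + 2.3335, -13.2066 + -2.3335) = (6.5313, -15.5401)
End effector: (6.5313, -15.5401)

Answer: 6.5313 -15.5401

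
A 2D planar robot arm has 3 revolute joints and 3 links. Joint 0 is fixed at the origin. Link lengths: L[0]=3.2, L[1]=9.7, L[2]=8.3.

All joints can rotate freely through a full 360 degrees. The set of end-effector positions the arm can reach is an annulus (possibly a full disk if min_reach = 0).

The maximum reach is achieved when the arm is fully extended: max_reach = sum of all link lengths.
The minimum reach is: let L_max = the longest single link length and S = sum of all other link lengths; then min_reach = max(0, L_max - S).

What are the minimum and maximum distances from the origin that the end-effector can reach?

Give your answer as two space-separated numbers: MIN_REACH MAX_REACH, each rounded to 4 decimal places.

Link lengths: [3.2, 9.7, 8.3]
max_reach = 3.2 + 9.7 + 8.3 = 21.2
L_max = max([3.2, 9.7, 8.3]) = 9.7
S (sum of others) = 21.2 - 9.7 = 11.5
min_reach = max(0, 9.7 - 11.5) = max(0, -1.8) = 0

Answer: 0.0000 21.2000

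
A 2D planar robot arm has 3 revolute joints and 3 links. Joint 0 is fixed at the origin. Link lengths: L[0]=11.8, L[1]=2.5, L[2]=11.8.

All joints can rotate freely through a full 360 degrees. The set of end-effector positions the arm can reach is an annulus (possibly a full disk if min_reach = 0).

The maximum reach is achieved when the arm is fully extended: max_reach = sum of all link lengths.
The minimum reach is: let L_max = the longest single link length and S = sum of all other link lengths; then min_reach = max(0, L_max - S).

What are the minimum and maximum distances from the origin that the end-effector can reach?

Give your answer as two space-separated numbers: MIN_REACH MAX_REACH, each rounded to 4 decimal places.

Answer: 0.0000 26.1000

Derivation:
Link lengths: [11.8, 2.5, 11.8]
max_reach = 11.8 + 2.5 + 11.8 = 26.1
L_max = max([11.8, 2.5, 11.8]) = 11.8
S (sum of others) = 26.1 - 11.8 = 14.3
min_reach = max(0, 11.8 - 14.3) = max(0, -2.5) = 0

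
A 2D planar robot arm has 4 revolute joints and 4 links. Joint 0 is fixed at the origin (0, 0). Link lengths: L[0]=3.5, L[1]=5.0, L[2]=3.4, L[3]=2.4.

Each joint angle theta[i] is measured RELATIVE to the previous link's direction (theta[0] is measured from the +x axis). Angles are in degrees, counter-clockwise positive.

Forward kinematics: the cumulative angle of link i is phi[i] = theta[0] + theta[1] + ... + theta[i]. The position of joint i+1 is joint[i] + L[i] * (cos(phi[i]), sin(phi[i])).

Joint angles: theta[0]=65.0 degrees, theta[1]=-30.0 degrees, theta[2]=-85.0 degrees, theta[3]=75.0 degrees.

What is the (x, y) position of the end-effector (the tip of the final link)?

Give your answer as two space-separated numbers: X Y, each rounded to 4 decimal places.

Answer: 9.9355 4.4497

Derivation:
joint[0] = (0.0000, 0.0000)  (base)
link 0: phi[0] = 65 = 65 deg
  cos(65 deg) = 0.4226, sin(65 deg) = 0.9063
  joint[1] = (0.0000, 0.0000) + 3.5 * (0.4226, 0.9063) = (0.0000 + 1.4792, 0.0000 + 3.1721) = (1.4792, 3.1721)
link 1: phi[1] = 65 + -30 = 35 deg
  cos(35 deg) = 0.8192, sin(35 deg) = 0.5736
  joint[2] = (1.4792, 3.1721) + 5 * (0.8192, 0.5736) = (1.4792 + 4.0958, 3.1721 + 2.8679) = (5.5749, 6.0400)
link 2: phi[2] = 65 + -30 + -85 = -50 deg
  cos(-50 deg) = 0.6428, sin(-50 deg) = -0.7660
  joint[3] = (5.5749, 6.0400) + 3.4 * (0.6428, -0.7660) = (5.5749 + 2.1855, 6.0400 + -2.6046) = (7.7604, 3.4354)
link 3: phi[3] = 65 + -30 + -85 + 75 = 25 deg
  cos(25 deg) = 0.9063, sin(25 deg) = 0.4226
  joint[4] = (7.7604, 3.4354) + 2.4 * (0.9063, 0.4226) = (7.7604 + 2.1751, 3.4354 + 1.0143) = (9.9355, 4.4497)
End effector: (9.9355, 4.4497)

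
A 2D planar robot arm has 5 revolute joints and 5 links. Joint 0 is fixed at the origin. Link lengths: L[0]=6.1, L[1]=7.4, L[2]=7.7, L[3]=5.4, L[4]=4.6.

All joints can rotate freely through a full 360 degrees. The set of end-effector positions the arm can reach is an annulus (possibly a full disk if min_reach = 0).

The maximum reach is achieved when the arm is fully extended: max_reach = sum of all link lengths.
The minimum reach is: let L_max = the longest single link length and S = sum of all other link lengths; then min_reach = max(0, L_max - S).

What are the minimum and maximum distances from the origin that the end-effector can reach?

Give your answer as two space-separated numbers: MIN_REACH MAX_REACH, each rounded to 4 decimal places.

Answer: 0.0000 31.2000

Derivation:
Link lengths: [6.1, 7.4, 7.7, 5.4, 4.6]
max_reach = 6.1 + 7.4 + 7.7 + 5.4 + 4.6 = 31.2
L_max = max([6.1, 7.4, 7.7, 5.4, 4.6]) = 7.7
S (sum of others) = 31.2 - 7.7 = 23.5
min_reach = max(0, 7.7 - 23.5) = max(0, -15.8) = 0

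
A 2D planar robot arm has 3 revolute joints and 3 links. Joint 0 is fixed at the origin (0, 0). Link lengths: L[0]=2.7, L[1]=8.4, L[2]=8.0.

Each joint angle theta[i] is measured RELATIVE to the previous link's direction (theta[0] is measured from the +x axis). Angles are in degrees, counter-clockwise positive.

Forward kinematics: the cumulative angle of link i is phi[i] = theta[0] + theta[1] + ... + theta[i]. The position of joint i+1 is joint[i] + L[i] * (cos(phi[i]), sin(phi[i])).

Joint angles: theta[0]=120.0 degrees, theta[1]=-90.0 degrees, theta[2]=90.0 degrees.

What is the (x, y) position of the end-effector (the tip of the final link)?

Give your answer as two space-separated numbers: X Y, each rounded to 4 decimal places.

joint[0] = (0.0000, 0.0000)  (base)
link 0: phi[0] = 120 = 120 deg
  cos(120 deg) = -0.5000, sin(120 deg) = 0.8660
  joint[1] = (0.0000, 0.0000) + 2.7 * (-0.5000, 0.8660) = (0.0000 + -1.3500, 0.0000 + 2.3383) = (-1.3500, 2.3383)
link 1: phi[1] = 120 + -90 = 30 deg
  cos(30 deg) = 0.8660, sin(30 deg) = 0.5000
  joint[2] = (-1.3500, 2.3383) + 8.4 * (0.8660, 0.5000) = (-1.3500 + 7.2746, 2.3383 + 4.2000) = (5.9246, 6.5383)
link 2: phi[2] = 120 + -90 + 90 = 120 deg
  cos(120 deg) = -0.5000, sin(120 deg) = 0.8660
  joint[3] = (5.9246, 6.5383) + 8 * (-0.5000, 0.8660) = (5.9246 + -4.0000, 6.5383 + 6.9282) = (1.9246, 13.4665)
End effector: (1.9246, 13.4665)

Answer: 1.9246 13.4665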